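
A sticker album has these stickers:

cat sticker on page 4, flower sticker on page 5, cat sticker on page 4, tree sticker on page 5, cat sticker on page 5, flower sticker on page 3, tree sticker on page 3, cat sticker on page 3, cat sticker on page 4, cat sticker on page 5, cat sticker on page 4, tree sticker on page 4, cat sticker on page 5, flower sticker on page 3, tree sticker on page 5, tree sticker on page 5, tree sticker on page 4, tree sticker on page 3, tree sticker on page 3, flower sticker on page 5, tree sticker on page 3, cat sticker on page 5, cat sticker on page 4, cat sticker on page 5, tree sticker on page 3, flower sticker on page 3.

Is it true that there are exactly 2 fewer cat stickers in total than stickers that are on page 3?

cat stickers: 11.
stickers on page 3: 9.
The claim requires 9 − 11 (= -2) to equal 2, which does not hold.

False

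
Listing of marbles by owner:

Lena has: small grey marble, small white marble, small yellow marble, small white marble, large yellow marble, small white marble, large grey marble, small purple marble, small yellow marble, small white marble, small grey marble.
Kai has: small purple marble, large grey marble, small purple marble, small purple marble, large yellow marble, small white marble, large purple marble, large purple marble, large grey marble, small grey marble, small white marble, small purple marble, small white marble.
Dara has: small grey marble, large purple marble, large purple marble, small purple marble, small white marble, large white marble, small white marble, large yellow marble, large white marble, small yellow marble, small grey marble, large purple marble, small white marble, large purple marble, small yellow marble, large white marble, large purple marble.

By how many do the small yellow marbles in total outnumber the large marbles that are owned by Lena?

small yellow marbles: 4.
large marbles owned by Lena: 2.
4 − 2 = 2.

2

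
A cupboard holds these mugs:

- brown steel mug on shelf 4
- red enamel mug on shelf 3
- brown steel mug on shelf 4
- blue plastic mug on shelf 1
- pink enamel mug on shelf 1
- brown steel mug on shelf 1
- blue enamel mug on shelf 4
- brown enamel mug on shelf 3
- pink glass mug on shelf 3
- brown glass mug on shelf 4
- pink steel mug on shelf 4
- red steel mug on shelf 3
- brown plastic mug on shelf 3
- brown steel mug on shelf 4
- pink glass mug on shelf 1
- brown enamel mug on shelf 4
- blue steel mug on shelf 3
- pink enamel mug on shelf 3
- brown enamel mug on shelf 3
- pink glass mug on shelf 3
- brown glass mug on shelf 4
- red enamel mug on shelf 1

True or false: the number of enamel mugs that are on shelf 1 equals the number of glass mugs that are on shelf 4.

enamel mugs on shelf 1: 2.
glass mugs on shelf 4: 2.
The claim requires 2 = 2, which holds.

True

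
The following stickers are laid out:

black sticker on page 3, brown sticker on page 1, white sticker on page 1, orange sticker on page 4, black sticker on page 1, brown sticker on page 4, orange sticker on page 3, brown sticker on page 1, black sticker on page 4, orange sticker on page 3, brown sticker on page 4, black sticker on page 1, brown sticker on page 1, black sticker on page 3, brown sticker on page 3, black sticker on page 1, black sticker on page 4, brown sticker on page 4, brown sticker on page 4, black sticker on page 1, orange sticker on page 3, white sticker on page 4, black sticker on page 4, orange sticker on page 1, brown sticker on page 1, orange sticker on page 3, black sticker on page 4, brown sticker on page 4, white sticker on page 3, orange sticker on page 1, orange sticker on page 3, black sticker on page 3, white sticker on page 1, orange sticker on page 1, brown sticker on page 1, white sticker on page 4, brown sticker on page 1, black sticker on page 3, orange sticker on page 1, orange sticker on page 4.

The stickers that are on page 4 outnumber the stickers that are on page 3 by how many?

stickers on page 4: 13.
stickers on page 3: 11.
13 − 11 = 2.

2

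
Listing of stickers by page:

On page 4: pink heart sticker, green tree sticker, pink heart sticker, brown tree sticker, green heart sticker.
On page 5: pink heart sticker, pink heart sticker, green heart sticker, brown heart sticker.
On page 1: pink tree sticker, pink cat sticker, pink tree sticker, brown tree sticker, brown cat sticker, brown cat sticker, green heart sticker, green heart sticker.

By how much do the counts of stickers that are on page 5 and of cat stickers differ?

stickers on page 5: 4. cat stickers: 3.
|4 − 3| = 4 − 3 = 1.

1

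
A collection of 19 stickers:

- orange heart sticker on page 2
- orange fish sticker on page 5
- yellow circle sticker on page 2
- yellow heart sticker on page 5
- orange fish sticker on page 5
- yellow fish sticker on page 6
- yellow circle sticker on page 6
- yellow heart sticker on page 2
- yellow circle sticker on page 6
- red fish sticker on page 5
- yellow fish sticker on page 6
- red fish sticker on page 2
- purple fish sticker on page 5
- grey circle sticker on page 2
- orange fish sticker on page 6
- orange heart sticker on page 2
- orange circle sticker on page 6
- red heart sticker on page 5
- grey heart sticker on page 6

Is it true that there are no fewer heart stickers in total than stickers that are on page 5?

True

|heart stickers| = 6.
|stickers on page 5| = 6.
The claim requires 6 ≥ 6, which holds.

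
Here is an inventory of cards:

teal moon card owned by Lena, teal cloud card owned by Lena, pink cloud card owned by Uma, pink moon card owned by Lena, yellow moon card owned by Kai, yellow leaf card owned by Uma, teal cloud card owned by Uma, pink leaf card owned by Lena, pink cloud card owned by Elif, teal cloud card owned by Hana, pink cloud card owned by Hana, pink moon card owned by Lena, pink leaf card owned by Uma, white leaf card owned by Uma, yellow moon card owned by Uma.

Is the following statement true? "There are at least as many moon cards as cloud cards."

False

|moon cards| = 5.
|cloud cards| = 6.
The claim requires 5 ≥ 6, which does not hold.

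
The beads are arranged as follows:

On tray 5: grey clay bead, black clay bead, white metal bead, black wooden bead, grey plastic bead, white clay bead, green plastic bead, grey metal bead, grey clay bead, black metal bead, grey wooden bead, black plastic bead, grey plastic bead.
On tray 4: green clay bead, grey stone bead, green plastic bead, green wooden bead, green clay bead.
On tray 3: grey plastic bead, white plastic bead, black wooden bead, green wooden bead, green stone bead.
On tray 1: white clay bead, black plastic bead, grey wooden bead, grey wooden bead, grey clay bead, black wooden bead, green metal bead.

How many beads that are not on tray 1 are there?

Total beads: 30; with the excluded value: 7; remaining 30 − 7 = 23.

23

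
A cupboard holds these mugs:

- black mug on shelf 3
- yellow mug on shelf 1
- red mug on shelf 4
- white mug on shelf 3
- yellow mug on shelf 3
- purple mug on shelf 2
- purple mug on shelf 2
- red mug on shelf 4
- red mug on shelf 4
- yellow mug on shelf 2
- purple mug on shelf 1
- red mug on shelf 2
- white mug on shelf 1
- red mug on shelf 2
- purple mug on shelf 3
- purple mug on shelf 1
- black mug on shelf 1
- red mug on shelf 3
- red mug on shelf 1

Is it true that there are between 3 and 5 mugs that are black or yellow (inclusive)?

True

There are 5 mugs that are black or yellow.
The claim requires 3 ≤ 5 ≤ 5, which holds.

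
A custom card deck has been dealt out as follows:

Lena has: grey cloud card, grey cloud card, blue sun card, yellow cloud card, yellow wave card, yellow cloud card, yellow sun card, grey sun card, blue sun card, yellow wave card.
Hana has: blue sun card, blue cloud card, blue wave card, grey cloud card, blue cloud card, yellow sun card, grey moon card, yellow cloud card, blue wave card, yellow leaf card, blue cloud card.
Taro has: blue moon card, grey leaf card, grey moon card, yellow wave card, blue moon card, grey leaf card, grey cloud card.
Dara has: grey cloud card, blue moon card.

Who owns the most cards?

Counts by player: Hana→11, Lena→10, Taro→7, Dara→2.
The maximum is 11, held uniquely by Hana.

Hana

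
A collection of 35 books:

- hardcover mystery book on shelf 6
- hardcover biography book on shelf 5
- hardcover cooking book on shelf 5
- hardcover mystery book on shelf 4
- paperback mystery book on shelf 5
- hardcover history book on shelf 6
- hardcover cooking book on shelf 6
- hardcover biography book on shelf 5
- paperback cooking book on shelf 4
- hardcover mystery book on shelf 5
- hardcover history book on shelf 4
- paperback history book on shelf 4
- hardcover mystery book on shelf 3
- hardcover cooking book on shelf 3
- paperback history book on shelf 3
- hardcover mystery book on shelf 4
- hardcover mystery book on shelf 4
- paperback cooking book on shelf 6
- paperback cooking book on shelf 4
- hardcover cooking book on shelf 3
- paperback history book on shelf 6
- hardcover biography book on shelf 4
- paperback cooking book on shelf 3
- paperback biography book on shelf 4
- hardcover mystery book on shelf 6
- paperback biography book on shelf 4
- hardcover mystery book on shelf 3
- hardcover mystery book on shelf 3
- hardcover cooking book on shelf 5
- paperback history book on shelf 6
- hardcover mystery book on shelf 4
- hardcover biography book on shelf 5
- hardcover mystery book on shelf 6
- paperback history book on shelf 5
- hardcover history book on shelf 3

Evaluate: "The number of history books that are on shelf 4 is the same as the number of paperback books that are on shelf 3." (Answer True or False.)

True

history books on shelf 4: 2.
paperback books on shelf 3: 2.
The claim requires 2 = 2, which holds.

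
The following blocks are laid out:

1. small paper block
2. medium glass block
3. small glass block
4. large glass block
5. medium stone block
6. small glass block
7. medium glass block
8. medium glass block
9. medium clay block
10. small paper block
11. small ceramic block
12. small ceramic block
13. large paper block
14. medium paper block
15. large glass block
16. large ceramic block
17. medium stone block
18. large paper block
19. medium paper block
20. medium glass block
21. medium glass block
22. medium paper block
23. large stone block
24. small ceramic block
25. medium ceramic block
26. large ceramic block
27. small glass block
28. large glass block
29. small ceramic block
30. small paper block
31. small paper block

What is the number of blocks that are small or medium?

23

medium: 12; small: 11; together 12 + 11 = 23.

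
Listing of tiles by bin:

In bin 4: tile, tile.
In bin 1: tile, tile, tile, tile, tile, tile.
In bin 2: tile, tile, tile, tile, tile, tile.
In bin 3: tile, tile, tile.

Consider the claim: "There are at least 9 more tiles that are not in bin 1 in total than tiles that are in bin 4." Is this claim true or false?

|tiles that are not in bin 1| = 11.
|tiles in bin 4| = 2.
The claim requires 11 − 2 = 9 ≥ 9, which holds.

True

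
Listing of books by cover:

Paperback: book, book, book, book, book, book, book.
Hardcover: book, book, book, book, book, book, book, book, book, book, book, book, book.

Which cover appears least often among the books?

Counts by cover: hardcover 13, paperback 7.
The minimum is 7, held uniquely by paperback.

paperback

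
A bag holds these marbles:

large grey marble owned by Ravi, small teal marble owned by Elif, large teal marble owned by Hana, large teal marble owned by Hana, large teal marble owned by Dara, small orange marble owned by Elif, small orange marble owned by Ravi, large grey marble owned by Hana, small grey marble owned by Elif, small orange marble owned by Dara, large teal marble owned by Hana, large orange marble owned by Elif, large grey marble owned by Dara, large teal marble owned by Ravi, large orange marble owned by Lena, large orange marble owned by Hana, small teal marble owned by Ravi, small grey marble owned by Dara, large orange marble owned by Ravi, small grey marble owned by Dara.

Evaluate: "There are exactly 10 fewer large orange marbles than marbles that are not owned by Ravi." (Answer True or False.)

large orange marbles: 4.
marbles that are not owned by Ravi: 15.
The claim requires 15 − 4 (= 11) to equal 10, which does not hold.

False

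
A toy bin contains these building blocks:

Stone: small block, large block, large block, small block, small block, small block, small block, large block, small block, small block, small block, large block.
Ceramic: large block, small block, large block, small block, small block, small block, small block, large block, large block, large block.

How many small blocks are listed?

13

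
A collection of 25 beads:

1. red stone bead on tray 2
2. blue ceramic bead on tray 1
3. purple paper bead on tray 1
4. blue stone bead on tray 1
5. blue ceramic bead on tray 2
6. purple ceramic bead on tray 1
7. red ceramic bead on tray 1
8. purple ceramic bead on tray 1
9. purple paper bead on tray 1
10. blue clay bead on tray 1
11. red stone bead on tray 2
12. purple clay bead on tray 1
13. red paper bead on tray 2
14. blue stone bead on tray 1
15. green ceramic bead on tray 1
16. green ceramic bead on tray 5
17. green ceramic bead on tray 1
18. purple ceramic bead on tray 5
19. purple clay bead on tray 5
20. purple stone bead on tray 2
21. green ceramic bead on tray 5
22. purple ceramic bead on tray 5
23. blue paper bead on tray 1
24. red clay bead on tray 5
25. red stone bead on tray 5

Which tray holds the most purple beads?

Counts by tray (restricted to purple beads): tray 1→5, tray 5→3, tray 2→1.
The maximum is 5, held uniquely by tray 1.

tray 1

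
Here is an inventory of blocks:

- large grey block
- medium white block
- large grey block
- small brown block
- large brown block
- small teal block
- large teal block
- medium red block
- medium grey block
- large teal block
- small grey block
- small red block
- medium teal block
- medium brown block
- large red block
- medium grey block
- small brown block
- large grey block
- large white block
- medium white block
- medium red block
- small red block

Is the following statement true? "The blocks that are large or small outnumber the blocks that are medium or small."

There are 14 blocks that are large or small.
There are 14 blocks that are medium or small.
The claim requires 14 > 14, which does not hold.

False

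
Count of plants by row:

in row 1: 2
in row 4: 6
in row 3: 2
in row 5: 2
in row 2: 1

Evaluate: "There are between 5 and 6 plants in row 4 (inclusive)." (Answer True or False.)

plants in row 4: 6.
The claim requires 5 ≤ 6 ≤ 6, which holds.

True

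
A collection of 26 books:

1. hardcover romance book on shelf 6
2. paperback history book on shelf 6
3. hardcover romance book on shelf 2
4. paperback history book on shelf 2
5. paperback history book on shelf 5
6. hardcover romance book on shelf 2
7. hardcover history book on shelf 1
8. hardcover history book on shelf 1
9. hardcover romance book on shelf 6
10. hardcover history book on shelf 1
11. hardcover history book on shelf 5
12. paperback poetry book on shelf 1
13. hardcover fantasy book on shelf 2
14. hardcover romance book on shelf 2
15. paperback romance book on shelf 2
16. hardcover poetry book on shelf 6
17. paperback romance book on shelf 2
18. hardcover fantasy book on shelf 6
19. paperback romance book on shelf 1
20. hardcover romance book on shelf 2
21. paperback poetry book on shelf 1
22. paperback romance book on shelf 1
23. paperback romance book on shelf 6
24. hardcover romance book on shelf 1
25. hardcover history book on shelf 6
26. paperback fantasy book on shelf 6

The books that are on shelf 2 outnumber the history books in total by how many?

books on shelf 2: 8.
history books: 8.
8 − 8 = 0.

0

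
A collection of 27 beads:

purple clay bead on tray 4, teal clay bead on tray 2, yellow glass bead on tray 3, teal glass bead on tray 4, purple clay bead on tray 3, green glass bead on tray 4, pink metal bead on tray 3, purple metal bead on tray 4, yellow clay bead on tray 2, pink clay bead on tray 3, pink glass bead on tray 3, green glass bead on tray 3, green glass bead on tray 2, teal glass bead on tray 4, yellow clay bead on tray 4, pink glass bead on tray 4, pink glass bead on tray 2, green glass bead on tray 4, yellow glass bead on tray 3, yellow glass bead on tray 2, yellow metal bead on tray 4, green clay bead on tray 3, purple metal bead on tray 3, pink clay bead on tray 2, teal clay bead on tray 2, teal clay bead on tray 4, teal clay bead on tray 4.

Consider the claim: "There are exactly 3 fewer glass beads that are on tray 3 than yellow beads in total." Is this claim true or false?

False

There are 4 glass beads on tray 3.
There are 6 yellow beads.
The claim requires 6 − 4 (= 2) to equal 3, which does not hold.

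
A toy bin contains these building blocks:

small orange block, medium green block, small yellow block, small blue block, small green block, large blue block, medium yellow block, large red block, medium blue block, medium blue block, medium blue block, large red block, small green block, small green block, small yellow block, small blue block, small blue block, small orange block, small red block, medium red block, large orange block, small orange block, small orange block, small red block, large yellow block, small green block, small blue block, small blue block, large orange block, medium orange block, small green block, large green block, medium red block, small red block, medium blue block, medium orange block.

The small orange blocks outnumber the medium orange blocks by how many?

small orange blocks: 4.
medium orange blocks: 2.
4 − 2 = 2.

2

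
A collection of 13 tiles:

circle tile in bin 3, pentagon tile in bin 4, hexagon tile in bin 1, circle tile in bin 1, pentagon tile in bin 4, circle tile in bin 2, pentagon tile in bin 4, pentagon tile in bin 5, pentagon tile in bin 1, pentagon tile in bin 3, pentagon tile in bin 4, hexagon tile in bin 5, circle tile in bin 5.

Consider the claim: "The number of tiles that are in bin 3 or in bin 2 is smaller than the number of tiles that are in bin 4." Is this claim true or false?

True

|tiles in bin 3 or in bin 2| = 3.
|tiles in bin 4| = 4.
The claim requires 3 < 4, which holds.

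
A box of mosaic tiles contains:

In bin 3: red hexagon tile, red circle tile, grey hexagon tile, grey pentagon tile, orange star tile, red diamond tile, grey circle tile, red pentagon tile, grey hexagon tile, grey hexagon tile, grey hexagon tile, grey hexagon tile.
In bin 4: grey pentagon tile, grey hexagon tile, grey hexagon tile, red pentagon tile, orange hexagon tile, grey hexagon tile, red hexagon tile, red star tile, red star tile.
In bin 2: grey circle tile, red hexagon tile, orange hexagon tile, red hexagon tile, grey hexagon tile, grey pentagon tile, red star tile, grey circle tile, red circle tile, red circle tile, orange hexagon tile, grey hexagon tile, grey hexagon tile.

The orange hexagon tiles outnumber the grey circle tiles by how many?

orange hexagon tiles: 3.
grey circle tiles: 3.
3 − 3 = 0.

0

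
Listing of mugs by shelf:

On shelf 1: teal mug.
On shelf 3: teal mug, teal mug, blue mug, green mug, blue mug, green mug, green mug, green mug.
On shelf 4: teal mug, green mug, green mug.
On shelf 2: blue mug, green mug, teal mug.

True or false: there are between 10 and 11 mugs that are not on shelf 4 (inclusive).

False

There are 12 mugs that are not on shelf 4.
The claim requires 10 ≤ 12 ≤ 11, which does not hold.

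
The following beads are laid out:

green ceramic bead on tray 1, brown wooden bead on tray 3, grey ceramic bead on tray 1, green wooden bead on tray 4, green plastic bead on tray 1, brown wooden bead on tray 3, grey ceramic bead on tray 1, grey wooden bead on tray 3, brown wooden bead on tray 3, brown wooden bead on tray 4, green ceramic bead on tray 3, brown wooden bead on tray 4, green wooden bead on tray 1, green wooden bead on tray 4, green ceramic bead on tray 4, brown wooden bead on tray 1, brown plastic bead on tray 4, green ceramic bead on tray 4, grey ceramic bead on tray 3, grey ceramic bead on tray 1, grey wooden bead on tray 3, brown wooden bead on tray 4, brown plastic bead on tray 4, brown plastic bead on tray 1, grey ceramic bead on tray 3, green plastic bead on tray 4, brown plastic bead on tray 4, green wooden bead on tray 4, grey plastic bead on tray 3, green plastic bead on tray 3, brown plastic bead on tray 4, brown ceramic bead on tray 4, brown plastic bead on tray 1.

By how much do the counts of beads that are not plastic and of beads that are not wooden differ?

3

beads that are not plastic: 23. beads that are not wooden: 20.
|23 − 20| = 23 − 20 = 3.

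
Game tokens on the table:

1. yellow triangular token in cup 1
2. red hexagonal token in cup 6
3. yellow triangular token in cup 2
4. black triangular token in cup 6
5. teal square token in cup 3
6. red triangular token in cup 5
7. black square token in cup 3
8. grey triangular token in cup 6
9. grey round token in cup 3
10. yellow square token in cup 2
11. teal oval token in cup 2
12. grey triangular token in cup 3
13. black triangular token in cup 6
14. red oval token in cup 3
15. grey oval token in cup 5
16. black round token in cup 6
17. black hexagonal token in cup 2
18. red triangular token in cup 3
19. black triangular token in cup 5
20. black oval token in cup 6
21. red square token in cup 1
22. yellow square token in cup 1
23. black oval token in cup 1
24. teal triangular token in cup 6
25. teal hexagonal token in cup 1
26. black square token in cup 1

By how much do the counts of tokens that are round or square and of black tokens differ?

1

tokens that are round or square: 8. black tokens: 9.
|8 − 9| = 9 − 8 = 1.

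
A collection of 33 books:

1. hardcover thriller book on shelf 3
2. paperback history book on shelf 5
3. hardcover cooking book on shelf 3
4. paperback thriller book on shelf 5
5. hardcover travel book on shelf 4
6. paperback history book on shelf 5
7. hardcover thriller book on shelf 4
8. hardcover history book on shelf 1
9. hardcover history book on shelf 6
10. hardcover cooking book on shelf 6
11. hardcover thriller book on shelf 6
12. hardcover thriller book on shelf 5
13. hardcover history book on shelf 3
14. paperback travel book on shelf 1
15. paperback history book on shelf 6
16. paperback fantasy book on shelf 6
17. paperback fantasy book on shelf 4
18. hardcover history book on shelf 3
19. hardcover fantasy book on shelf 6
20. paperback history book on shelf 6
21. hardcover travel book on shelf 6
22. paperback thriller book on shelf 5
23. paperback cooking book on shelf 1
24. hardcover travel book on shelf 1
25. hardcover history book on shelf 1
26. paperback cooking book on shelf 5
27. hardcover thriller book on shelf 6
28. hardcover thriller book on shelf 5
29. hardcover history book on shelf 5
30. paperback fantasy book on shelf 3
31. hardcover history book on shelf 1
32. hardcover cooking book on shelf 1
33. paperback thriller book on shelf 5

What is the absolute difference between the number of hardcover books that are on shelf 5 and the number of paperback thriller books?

0

hardcover books on shelf 5: 3. paperback thriller books: 3.
|3 − 3| = 3 − 3 = 0.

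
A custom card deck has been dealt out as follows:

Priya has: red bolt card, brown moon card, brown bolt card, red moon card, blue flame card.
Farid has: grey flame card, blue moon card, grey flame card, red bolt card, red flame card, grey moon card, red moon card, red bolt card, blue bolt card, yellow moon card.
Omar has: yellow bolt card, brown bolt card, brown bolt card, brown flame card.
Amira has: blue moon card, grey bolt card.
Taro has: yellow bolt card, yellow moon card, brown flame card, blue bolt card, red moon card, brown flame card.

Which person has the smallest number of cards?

Amira

Counts by player: Farid→10, Taro→6, Priya→5, Omar→4, Amira→2.
The minimum is 2, held uniquely by Amira.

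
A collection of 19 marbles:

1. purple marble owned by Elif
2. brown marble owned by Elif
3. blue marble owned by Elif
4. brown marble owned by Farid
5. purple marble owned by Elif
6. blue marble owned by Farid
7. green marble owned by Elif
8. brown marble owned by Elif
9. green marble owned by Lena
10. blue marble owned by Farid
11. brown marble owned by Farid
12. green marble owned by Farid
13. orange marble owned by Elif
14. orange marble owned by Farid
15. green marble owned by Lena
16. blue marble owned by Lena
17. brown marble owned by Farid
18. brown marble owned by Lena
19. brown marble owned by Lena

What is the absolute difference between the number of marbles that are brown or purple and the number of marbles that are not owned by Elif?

3

marbles that are brown or purple: 9. marbles that are not owned by Elif: 12.
|9 − 12| = 12 − 9 = 3.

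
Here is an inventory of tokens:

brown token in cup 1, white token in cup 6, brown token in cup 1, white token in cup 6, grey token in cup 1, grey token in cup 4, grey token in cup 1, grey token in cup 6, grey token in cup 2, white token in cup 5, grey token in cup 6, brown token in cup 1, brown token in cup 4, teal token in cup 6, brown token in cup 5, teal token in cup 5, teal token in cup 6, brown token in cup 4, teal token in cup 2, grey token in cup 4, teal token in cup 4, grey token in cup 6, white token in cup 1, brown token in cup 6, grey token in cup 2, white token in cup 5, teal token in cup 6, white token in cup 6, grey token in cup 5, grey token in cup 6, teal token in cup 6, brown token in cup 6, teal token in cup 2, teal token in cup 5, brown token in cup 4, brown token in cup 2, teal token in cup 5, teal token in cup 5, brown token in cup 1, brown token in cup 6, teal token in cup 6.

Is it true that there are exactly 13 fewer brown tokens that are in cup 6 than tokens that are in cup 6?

False

There are 3 brown tokens in cup 6.
There are 15 tokens in cup 6.
The claim requires 15 − 3 (= 12) to equal 13, which does not hold.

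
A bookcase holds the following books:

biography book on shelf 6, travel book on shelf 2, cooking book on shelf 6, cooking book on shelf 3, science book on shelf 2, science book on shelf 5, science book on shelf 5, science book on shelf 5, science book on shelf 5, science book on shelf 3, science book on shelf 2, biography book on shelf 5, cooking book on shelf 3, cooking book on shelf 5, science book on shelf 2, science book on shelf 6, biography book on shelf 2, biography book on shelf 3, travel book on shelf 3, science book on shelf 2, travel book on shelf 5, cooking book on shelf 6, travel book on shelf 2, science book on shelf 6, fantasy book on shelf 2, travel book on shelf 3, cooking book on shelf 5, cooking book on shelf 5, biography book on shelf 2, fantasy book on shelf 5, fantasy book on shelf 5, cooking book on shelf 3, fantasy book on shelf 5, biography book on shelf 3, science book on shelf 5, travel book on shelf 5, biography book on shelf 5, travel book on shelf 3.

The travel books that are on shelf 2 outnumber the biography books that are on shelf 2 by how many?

0

travel books on shelf 2: 2.
biography books on shelf 2: 2.
2 − 2 = 0.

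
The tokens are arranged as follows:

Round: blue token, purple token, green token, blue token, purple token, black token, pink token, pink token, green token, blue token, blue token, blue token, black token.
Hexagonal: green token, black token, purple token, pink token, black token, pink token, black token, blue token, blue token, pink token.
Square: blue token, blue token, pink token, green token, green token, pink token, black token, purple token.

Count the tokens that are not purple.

Total tokens: 31; with the excluded value: 4; remaining 31 − 4 = 27.

27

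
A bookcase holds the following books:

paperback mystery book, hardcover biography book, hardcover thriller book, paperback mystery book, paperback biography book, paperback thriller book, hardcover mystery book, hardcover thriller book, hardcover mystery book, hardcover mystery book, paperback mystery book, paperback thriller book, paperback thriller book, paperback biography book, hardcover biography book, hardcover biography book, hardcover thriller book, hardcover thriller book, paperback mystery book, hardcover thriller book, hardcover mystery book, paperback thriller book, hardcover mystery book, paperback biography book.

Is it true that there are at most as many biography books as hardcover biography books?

False

biography books: 6.
hardcover biography books: 3.
The claim requires 6 ≤ 3, which does not hold.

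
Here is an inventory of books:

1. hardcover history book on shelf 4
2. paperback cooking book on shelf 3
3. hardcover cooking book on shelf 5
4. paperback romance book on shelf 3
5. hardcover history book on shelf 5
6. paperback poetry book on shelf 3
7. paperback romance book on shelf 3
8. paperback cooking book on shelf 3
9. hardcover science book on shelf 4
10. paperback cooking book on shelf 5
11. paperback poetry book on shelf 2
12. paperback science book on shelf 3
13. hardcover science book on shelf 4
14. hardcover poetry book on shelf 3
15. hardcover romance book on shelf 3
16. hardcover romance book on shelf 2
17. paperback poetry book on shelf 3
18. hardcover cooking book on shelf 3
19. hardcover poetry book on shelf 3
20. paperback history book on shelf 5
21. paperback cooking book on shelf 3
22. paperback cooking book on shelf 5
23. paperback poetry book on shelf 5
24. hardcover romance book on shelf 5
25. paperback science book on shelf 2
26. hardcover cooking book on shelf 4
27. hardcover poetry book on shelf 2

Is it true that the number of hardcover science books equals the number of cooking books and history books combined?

False

|hardcover science books| = 2.
cooking books: 8; history books: 3; combined: 8 + 3 = 11.
The claim requires 2 = 11, which does not hold.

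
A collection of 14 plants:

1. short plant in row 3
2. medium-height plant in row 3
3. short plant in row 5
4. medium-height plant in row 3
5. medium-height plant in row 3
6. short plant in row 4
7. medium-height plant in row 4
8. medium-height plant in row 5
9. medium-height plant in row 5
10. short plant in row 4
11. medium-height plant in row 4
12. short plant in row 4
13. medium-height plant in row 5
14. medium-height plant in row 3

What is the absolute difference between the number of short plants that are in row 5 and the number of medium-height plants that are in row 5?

2

short plants in row 5: 1. medium-height plants in row 5: 3.
|1 − 3| = 3 − 1 = 2.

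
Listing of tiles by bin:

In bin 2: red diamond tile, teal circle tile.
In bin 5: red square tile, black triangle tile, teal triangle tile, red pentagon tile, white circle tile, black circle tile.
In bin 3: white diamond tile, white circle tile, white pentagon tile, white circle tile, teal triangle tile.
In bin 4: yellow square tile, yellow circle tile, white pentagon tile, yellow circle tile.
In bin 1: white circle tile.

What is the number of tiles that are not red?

15

Total tiles: 18; with the excluded value: 3; remaining 18 − 3 = 15.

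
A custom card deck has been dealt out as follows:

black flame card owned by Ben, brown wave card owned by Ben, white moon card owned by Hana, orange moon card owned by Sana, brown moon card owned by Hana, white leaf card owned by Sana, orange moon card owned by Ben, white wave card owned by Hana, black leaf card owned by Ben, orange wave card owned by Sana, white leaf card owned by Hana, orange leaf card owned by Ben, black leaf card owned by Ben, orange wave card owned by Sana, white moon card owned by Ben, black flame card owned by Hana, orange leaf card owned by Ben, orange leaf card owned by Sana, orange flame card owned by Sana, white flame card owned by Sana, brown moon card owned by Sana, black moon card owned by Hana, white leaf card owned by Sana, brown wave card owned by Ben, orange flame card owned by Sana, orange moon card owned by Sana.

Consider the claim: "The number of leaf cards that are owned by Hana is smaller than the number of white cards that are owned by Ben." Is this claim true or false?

False

Count of leaf cards owned by Hana: 1.
Count of white cards owned by Ben: 1.
The claim requires 1 < 1, which does not hold.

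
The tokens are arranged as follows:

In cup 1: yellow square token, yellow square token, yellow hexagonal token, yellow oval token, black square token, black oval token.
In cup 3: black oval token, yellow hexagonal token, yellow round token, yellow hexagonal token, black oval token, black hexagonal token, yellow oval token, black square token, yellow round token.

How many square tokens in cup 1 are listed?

3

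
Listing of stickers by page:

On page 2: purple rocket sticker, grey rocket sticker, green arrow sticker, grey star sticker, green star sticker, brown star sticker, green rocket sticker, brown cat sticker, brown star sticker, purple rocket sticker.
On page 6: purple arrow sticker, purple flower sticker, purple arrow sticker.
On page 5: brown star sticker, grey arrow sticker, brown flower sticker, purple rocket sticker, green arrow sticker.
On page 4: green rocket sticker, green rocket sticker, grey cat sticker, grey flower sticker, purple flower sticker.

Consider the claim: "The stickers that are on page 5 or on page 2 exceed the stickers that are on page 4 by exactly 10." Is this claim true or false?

True

There are 15 stickers on page 5 or on page 2.
There are 5 stickers on page 4.
The claim requires 15 − 5 (= 10) to equal 10, which holds.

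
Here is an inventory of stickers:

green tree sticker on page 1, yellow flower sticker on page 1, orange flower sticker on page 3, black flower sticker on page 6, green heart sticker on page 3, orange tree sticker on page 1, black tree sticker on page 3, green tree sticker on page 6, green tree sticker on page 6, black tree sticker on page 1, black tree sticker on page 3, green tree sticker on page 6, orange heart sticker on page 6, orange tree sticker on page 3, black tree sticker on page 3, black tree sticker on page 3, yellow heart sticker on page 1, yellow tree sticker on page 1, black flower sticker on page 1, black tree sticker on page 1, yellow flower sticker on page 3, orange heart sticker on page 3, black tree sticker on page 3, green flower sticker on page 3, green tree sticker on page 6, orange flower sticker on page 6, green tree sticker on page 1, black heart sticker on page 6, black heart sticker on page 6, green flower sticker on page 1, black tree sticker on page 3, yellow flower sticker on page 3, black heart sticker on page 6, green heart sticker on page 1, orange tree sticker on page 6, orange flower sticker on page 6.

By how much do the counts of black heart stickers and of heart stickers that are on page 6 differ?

black heart stickers: 3. heart stickers on page 6: 4.
|3 − 4| = 4 − 3 = 1.

1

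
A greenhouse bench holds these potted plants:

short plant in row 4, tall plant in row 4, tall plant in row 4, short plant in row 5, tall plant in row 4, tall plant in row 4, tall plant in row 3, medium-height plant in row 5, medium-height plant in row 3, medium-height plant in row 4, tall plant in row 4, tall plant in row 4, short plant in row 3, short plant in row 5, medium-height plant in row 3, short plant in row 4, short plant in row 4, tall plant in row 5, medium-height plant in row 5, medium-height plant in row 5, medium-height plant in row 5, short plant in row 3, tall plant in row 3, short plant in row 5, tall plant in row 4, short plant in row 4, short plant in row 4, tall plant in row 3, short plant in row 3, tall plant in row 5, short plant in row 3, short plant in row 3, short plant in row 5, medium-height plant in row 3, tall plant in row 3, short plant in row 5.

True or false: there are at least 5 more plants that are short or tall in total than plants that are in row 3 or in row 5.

|plants that are short or tall| = 28.
|plants in row 3 or in row 5| = 23.
The claim requires 28 − 23 = 5 ≥ 5, which holds.

True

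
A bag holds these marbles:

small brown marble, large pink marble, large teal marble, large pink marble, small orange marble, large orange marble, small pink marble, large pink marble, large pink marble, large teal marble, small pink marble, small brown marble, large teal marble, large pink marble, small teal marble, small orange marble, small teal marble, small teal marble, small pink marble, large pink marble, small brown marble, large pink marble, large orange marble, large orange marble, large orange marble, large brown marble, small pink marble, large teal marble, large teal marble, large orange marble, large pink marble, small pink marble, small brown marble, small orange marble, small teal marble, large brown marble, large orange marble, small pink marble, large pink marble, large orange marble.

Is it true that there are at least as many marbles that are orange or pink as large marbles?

marbles that are orange or pink: 25.
large marbles: 23.
The claim requires 25 ≥ 23, which holds.

True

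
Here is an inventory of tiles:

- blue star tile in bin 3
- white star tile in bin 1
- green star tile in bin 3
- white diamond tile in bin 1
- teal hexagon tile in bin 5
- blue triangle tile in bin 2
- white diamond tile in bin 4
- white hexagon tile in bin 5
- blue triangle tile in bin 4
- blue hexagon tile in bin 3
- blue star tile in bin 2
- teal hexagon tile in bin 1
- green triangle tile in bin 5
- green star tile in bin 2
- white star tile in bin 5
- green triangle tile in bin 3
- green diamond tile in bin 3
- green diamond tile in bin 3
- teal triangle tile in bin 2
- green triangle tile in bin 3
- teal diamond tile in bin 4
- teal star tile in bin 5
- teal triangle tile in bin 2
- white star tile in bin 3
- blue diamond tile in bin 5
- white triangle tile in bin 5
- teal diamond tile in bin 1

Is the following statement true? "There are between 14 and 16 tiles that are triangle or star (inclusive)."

tiles that are triangle or star: 16.
The claim requires 14 ≤ 16 ≤ 16, which holds.

True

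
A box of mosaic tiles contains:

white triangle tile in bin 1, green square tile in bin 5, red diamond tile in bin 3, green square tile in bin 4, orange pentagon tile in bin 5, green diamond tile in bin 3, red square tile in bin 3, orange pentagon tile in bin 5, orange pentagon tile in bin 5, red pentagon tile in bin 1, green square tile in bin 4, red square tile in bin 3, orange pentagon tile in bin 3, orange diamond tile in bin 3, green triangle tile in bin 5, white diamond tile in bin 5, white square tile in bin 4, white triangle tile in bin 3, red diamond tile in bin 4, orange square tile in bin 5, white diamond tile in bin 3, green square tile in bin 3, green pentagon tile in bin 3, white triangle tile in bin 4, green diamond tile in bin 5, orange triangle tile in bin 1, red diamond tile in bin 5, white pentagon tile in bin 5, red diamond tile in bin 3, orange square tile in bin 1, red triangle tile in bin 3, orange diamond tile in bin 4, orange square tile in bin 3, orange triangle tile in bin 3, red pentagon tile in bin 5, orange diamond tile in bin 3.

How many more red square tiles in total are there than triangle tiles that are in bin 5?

red square tiles: 2.
triangle tiles in bin 5: 1.
2 − 1 = 1.

1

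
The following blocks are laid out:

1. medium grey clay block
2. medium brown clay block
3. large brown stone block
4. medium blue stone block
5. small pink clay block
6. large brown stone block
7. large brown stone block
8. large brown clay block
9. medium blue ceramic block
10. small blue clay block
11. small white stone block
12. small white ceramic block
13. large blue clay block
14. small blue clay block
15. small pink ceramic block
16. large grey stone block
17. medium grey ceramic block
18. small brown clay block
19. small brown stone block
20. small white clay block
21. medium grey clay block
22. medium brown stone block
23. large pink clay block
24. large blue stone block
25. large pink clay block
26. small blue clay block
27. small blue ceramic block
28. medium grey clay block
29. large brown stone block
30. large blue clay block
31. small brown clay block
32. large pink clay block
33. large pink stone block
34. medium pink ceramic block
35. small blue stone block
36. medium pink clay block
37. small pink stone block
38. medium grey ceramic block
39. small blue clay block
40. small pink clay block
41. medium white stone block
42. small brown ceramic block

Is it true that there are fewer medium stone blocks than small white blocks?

False

medium stone blocks: 3.
small white blocks: 3.
The claim requires 3 < 3, which does not hold.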